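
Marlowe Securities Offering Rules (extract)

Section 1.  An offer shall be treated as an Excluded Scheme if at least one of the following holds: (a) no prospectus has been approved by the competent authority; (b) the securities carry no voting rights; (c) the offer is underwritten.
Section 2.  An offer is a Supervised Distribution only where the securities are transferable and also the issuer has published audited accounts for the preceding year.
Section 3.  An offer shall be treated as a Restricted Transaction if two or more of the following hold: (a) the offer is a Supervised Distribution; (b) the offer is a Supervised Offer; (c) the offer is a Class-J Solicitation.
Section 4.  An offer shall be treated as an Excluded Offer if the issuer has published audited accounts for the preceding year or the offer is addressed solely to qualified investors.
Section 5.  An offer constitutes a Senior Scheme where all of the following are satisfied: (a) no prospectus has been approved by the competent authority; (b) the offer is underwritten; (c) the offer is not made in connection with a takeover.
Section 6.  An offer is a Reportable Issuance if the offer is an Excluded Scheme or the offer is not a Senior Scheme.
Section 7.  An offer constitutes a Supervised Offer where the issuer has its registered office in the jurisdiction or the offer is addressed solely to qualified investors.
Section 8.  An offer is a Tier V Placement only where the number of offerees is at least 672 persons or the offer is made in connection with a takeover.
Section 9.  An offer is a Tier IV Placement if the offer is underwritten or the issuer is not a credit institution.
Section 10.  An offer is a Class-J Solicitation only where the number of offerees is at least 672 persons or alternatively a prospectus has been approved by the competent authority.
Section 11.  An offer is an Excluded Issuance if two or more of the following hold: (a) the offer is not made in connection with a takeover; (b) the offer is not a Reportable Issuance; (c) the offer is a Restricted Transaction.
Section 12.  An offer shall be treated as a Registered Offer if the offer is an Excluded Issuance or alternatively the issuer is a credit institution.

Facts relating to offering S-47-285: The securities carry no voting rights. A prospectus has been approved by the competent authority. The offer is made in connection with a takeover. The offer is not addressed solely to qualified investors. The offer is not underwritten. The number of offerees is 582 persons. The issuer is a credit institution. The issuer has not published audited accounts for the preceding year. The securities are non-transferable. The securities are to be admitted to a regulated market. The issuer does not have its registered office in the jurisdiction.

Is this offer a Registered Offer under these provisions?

section 1 — Excluded Scheme: [no prospectus has been approved by the competent authority? no] OR [the securities carry no voting rights? yes] OR [the offer is underwritten? no] → satisfied.
section 5 — Senior Scheme: [no prospectus has been approved by the competent authority? no] AND [the offer is underwritten? no] AND [the offer is not made in connection with a takeover? no] → not satisfied.
section 6 — Reportable Issuance: [Excluded Scheme (section 1)? yes] OR [not a Senior Scheme (section 5)? yes] → satisfied.
section 2 — Supervised Distribution: [the securities are transferable? no] AND [the issuer has published audited accounts for the preceding year? no] → not satisfied.
section 7 — Supervised Offer: [the issuer has its registered office in the jurisdiction? no] OR [the offer is addressed solely to qualified investors? no] → not satisfied.
section 10 — Class-J Solicitation: [number of offerees: 582 persons ≥ 672 persons? no] OR [a prospectus has been approved by the competent authority? yes] → satisfied.
section 3 — Restricted Transaction: Supervised Distribution (section 2)? no; Supervised Offer (section 7)? no; Class-J Solicitation (section 10)? yes — 1 of 3 hold (need ≥2) → not satisfied.
section 11 — Excluded Issuance: the offer is not made in connection with a takeover? no; not a Reportable Issuance (section 6)? no; Restricted Transaction (section 3)? no — 0 of 3 hold (need ≥2) → not satisfied.
section 12 — Registered Offer: [Excluded Issuance (section 11)? no] OR [the issuer is a credit institution? yes] → satisfied.

Yes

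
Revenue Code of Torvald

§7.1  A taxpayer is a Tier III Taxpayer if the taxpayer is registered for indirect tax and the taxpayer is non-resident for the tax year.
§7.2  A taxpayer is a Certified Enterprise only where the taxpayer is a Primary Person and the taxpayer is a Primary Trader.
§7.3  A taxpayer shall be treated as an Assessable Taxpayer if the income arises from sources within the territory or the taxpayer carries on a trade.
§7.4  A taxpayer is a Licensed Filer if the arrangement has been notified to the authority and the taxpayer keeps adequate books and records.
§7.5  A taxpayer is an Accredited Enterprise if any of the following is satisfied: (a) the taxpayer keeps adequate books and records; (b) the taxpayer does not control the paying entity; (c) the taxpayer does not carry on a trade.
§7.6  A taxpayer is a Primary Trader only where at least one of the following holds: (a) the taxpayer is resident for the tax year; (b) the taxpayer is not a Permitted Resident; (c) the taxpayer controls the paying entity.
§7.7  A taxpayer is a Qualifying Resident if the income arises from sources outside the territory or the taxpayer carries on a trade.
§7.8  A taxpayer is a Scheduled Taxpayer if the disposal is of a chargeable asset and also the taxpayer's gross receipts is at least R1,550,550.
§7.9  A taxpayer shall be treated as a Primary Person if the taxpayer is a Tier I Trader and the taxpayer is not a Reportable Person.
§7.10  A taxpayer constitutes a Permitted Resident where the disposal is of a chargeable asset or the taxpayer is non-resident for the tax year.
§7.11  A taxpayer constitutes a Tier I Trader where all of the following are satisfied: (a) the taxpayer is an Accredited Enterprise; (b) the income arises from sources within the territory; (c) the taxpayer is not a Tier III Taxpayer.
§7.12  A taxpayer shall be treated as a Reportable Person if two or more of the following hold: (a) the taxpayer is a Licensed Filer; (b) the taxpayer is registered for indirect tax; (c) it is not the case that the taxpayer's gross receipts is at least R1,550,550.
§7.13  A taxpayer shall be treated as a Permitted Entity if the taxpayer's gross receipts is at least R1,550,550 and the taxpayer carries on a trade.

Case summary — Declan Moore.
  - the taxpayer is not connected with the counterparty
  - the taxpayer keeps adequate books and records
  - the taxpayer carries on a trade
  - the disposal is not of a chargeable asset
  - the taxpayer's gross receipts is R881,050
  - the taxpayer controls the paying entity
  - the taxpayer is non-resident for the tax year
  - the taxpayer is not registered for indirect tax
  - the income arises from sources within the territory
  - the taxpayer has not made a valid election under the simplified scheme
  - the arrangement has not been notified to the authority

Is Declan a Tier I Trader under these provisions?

Under §7.5: the taxpayer keeps adequate books and records? yes; or the taxpayer does not control the paying entity? no; or the taxpayer does not carry on a trade? no. So the taxpayer is an Accredited Enterprise.
Under §7.1: the taxpayer is registered for indirect tax? no; and the taxpayer is non-resident for the tax year? yes. So the taxpayer is not a Tier III Taxpayer.
Under §7.11: Accredited Enterprise (§7.5)? yes; and the income arises from sources within the territory? yes; and not a Tier III Taxpayer (§7.1)? yes. So the taxpayer is a Tier I Trader.

Yes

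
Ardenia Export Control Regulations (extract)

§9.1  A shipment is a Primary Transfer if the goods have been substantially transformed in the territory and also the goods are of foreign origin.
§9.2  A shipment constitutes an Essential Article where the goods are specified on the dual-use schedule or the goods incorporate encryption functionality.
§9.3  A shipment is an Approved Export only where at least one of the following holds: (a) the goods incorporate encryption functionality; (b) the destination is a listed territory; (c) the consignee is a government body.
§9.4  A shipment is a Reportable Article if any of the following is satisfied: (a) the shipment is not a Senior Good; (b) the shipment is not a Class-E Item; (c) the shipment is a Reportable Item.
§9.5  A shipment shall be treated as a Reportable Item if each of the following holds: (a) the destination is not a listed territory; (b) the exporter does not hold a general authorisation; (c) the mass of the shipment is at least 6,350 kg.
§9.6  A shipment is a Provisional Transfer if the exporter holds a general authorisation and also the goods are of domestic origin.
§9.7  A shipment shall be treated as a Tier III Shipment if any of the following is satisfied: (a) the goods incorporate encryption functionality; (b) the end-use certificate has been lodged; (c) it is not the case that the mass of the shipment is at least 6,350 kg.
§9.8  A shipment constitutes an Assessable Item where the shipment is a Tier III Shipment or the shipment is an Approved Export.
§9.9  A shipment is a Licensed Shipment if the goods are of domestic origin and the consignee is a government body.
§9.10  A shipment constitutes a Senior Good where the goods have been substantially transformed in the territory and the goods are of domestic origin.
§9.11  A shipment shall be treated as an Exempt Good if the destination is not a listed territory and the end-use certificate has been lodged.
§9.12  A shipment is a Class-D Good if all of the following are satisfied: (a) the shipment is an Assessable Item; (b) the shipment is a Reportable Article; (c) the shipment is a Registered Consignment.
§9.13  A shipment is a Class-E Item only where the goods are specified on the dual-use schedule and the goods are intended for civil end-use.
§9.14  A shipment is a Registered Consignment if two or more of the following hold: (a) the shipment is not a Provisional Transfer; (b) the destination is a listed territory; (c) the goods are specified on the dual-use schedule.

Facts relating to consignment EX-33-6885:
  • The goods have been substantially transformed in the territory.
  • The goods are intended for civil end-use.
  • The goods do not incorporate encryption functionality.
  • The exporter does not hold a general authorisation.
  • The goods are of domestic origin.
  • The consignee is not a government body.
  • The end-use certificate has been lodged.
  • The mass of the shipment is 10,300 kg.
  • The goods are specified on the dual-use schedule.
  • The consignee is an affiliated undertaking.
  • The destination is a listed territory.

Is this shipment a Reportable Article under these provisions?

§9.10 — Senior Good: [the goods have been substantially transformed in the territory? yes] AND [the goods are of domestic origin? yes] → satisfied.
§9.13 — Class-E Item: [the goods are specified on the dual-use schedule? yes] AND [the goods are intended for civil end-use? yes] → satisfied.
§9.5 — Reportable Item: [the destination is not a listed territory? no] AND [the exporter does not hold a general authorisation? yes] AND [mass of the shipment: 10,300 kg ≥ 6,350 kg? yes] → not satisfied.
§9.4 — Reportable Article: [not a Senior Good (§9.10)? no] OR [not a Class-E Item (§9.13)? no] OR [Reportable Item (§9.5)? no] → not satisfied.

No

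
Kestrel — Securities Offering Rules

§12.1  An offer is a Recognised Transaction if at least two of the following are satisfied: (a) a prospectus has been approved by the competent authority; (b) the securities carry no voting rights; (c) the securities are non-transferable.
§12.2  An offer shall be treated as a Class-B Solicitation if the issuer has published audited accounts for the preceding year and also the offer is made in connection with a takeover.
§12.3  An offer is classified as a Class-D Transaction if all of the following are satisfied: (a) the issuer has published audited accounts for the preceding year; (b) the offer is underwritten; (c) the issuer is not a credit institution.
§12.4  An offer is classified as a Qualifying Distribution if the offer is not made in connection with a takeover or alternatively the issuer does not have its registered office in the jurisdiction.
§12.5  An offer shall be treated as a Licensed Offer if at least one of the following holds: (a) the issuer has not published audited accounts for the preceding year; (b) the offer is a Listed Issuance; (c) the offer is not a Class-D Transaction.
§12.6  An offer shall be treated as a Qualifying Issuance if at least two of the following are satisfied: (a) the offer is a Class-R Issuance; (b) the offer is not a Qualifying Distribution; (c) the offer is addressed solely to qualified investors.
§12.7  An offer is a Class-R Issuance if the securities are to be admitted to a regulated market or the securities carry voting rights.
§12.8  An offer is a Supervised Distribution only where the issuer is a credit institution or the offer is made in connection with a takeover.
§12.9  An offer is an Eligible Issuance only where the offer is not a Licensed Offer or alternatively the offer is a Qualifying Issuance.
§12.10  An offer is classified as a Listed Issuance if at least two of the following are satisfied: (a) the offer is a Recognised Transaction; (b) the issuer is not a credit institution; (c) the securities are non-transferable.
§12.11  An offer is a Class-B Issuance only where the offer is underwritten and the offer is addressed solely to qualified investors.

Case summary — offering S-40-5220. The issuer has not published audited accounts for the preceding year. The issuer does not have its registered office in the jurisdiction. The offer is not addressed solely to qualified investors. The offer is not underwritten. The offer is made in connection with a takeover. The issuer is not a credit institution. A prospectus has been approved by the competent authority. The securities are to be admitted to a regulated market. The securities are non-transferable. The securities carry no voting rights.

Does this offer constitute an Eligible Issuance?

§12.1 — Recognised Transaction: a prospectus has been approved by the competent authority? yes; the securities carry no voting rights? yes; the securities are non-transferable? yes — 3 of 3 hold (need ≥2) → satisfied.
§12.10 — Listed Issuance: Recognised Transaction (§12.1)? yes; the issuer is not a credit institution? yes; the securities are non-transferable? yes — 3 of 3 hold (need ≥2) → satisfied.
§12.3 — Class-D Transaction: [the issuer has published audited accounts for the preceding year? no] AND [the offer is underwritten? no] AND [the issuer is not a credit institution? yes] → not satisfied.
§12.5 — Licensed Offer: [the issuer has not published audited accounts for the preceding year? yes] OR [Listed Issuance (§12.10)? yes] OR [not a Class-D Transaction (§12.3)? yes] → satisfied.
§12.7 — Class-R Issuance: [the securities are to be admitted to a regulated market? yes] OR [the securities carry voting rights? no] → satisfied.
§12.4 — Qualifying Distribution: [the offer is not made in connection with a takeover? no] OR [the issuer does not have its registered office in the jurisdiction? yes] → satisfied.
§12.6 — Qualifying Issuance: Class-R Issuance (§12.7)? yes; not a Qualifying Distribution (§12.4)? no; the offer is addressed solely to qualified investors? no — 1 of 3 hold (need ≥2) → not satisfied.
§12.9 — Eligible Issuance: [not a Licensed Offer (§12.5)? no] OR [Qualifying Issuance (§12.6)? no] → not satisfied.

No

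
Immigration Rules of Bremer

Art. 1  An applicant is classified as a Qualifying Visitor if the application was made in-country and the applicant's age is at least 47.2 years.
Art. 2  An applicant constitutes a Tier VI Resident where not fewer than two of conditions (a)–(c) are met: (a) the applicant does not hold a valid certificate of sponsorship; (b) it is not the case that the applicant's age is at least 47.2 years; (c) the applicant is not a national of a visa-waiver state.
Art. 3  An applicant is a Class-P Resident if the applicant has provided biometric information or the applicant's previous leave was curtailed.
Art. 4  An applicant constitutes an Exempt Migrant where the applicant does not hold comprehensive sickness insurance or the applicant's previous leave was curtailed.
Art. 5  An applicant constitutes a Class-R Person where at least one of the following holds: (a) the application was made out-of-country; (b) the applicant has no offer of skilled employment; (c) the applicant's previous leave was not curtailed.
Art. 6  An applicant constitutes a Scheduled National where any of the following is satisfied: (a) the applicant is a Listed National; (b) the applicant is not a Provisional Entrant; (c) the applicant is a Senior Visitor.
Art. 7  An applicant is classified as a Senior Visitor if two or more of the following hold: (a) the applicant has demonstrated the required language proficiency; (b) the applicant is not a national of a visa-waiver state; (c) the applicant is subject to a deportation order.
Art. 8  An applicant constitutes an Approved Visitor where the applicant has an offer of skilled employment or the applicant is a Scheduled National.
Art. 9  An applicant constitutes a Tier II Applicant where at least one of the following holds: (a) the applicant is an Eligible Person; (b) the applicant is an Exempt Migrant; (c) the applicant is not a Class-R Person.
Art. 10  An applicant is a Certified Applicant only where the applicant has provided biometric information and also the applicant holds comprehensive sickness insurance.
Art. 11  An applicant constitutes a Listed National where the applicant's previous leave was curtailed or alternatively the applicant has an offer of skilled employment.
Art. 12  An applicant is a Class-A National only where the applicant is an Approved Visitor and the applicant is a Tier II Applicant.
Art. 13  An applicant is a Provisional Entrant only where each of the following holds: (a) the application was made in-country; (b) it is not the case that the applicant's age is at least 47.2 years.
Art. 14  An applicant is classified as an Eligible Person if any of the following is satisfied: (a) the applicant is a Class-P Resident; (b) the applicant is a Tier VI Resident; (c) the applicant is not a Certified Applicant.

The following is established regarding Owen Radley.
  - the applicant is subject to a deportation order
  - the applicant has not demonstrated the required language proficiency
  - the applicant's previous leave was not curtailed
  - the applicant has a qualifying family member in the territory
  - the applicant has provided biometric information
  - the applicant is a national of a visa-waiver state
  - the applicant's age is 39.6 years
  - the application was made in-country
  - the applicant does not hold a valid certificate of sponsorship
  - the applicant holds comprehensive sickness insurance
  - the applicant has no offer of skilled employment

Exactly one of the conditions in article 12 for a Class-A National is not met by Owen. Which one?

Approved Visitor

Under article 11: the applicant's previous leave was curtailed? no; or the applicant has an offer of skilled employment? no. So the applicant is not a Listed National.
Under article 13: the application was made in-country? yes; and applicant's age: 39.6 years ≥ 47.2 years? no, so negated condition yes. So the applicant is a Provisional Entrant.
Under article 7: the applicant has demonstrated the required language proficiency? no; the applicant is not a national of a visa-waiver state? no; the applicant is subject to a deportation order? yes — 1 of 3 hold (need ≥2) → not satisfied.
Under article 6: Listed National (article 11)? no; or not a Provisional Entrant (article 13)? no; or Senior Visitor (article 7)? no. So the applicant is not a Scheduled National.
Under article 8: the applicant has an offer of skilled employment? no; or Scheduled National (article 6)? no. So the applicant is not an Approved Visitor.
Under article 3: the applicant has provided biometric information? yes; or the applicant's previous leave was curtailed? no. So the applicant is a Class-P Resident.
Under article 2: the applicant does not hold a valid certificate of sponsorship? yes; applicant's age: 39.6 years ≥ 47.2 years? no, so negated condition yes; the applicant is not a national of a visa-waiver state? no — 2 of 3 hold (need ≥2) → satisfied.
Under article 10: the applicant has provided biometric information? yes; and the applicant holds comprehensive sickness insurance? yes. So the applicant is a Certified Applicant.
Under article 14: Class-P Resident (article 3)? yes; or Tier VI Resident (article 2)? yes; or not a Certified Applicant (article 10)? no. So the applicant is an Eligible Person.
Under article 4: the applicant does not hold comprehensive sickness insurance? no; or the applicant's previous leave was curtailed? no. So the applicant is not an Exempt Migrant.
Under article 5: the application was made out-of-country? no; or the applicant has no offer of skilled employment? yes; or the applicant's previous leave was not curtailed? yes. So the applicant is a Class-R Person.
Under article 9: Eligible Person (article 14)? yes; or Exempt Migrant (article 4)? no; or not a Class-R Person (article 5)? no. So the applicant is a Tier II Applicant.
Under article 12: Approved Visitor (article 8)? no; and Tier II Applicant (article 9)? yes. So the applicant is not a Class-A National.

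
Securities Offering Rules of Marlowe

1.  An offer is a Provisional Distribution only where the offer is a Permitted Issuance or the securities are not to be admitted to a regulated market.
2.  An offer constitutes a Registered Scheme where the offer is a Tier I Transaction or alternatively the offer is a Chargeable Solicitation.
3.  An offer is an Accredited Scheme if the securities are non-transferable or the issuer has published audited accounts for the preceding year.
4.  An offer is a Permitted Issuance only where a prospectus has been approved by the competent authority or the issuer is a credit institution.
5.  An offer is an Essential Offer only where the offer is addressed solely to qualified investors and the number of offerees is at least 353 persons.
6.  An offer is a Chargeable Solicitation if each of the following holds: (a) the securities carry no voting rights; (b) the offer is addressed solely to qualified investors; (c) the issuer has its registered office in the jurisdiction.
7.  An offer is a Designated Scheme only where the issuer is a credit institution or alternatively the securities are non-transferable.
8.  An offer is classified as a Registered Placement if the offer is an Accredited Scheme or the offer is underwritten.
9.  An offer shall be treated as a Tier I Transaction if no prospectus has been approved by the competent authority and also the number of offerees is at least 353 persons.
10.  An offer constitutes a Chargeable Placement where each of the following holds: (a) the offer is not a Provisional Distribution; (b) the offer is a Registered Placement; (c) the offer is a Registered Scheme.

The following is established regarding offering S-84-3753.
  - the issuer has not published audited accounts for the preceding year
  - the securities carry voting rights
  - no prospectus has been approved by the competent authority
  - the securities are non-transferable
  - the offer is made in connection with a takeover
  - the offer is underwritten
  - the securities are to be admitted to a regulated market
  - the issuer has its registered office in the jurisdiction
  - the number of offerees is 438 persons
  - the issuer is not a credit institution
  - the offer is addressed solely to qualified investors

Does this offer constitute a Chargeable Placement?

paragraph 4 — Permitted Issuance: [a prospectus has been approved by the competent authority? no] OR [the issuer is a credit institution? no] → not satisfied.
paragraph 1 — Provisional Distribution: [Permitted Issuance (paragraph 4)? no] OR [the securities are not to be admitted to a regulated market? no] → not satisfied.
paragraph 3 — Accredited Scheme: [the securities are non-transferable? yes] OR [the issuer has published audited accounts for the preceding year? no] → satisfied.
paragraph 8 — Registered Placement: [Accredited Scheme (paragraph 3)? yes] OR [the offer is underwritten? yes] → satisfied.
paragraph 9 — Tier I Transaction: [no prospectus has been approved by the competent authority? yes] AND [number of offerees: 438 persons ≥ 353 persons? yes] → satisfied.
paragraph 6 — Chargeable Solicitation: [the securities carry no voting rights? no] AND [the offer is addressed solely to qualified investors? yes] AND [the issuer has its registered office in the jurisdiction? yes] → not satisfied.
paragraph 2 — Registered Scheme: [Tier I Transaction (paragraph 9)? yes] OR [Chargeable Solicitation (paragraph 6)? no] → satisfied.
paragraph 10 — Chargeable Placement: [not a Provisional Distribution (paragraph 1)? yes] AND [Registered Placement (paragraph 8)? yes] AND [Registered Scheme (paragraph 2)? yes] → satisfied.

Yes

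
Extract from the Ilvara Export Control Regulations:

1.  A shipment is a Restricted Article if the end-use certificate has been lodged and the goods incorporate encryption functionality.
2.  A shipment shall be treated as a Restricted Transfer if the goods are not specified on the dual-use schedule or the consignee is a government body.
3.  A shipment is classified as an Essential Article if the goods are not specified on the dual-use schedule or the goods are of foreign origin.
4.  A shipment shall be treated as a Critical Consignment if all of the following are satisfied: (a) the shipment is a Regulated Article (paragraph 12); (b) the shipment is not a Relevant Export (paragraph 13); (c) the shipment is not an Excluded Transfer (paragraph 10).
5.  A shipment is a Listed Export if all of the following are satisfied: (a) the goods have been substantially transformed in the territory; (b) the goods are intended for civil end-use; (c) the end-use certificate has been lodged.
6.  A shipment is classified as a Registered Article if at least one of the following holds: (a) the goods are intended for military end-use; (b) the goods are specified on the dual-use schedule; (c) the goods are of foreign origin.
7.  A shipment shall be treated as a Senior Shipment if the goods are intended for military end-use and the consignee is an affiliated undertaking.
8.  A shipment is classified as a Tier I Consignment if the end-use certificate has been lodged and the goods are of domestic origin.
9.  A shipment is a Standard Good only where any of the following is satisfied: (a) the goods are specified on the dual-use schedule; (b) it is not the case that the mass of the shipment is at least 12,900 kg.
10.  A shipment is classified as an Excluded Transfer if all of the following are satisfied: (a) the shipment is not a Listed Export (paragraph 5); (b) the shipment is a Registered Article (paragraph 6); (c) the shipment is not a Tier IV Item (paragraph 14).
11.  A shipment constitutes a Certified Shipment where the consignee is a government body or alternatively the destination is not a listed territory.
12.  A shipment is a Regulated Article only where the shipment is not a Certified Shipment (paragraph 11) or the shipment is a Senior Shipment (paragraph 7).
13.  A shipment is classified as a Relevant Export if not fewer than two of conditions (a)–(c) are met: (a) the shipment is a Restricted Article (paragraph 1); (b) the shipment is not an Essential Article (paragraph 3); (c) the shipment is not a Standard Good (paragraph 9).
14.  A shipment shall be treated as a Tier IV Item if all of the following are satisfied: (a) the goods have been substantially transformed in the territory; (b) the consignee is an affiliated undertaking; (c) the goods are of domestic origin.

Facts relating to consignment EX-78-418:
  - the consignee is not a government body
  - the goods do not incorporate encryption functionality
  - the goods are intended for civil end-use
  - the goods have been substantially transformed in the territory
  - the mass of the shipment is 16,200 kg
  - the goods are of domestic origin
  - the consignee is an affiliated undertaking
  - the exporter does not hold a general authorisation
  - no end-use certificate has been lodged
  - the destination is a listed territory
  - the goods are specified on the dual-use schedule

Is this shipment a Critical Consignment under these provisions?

Yes

paragraph 11 — Certified Shipment: [the consignee is a government body? no] OR [the destination is not a listed territory? no] → not satisfied.
paragraph 7 — Senior Shipment: [the goods are intended for military end-use? no] AND [the consignee is an affiliated undertaking? yes] → not satisfied.
paragraph 12 — Regulated Article: [not a Certified Shipment (paragraph 11)? yes] OR [Senior Shipment (paragraph 7)? no] → satisfied.
paragraph 1 — Restricted Article: [the end-use certificate has been lodged? no] AND [the goods incorporate encryption functionality? no] → not satisfied.
paragraph 3 — Essential Article: [the goods are not specified on the dual-use schedule? no] OR [the goods are of foreign origin? no] → not satisfied.
paragraph 9 — Standard Good: [the goods are specified on the dual-use schedule? yes] OR [mass of the shipment: 16,200 kg ≥ 12,900 kg? yes, so negated condition no] → satisfied.
paragraph 13 — Relevant Export: Restricted Article (paragraph 1)? no; not an Essential Article (paragraph 3)? yes; not a Standard Good (paragraph 9)? no — 1 of 3 hold (need ≥2) → not satisfied.
paragraph 5 — Listed Export: [the goods have been substantially transformed in the territory? yes] AND [the goods are intended for civil end-use? yes] AND [the end-use certificate has been lodged? no] → not satisfied.
paragraph 6 — Registered Article: [the goods are intended for military end-use? no] OR [the goods are specified on the dual-use schedule? yes] OR [the goods are of foreign origin? no] → satisfied.
paragraph 14 — Tier IV Item: [the goods have been substantially transformed in the territory? yes] AND [the consignee is an affiliated undertaking? yes] AND [the goods are of domestic origin? yes] → satisfied.
paragraph 10 — Excluded Transfer: [not a Listed Export (paragraph 5)? yes] AND [Registered Article (paragraph 6)? yes] AND [not a Tier IV Item (paragraph 14)? no] → not satisfied.
paragraph 4 — Critical Consignment: [Regulated Article (paragraph 12)? yes] AND [not a Relevant Export (paragraph 13)? yes] AND [not an Excluded Transfer (paragraph 10)? yes] → satisfied.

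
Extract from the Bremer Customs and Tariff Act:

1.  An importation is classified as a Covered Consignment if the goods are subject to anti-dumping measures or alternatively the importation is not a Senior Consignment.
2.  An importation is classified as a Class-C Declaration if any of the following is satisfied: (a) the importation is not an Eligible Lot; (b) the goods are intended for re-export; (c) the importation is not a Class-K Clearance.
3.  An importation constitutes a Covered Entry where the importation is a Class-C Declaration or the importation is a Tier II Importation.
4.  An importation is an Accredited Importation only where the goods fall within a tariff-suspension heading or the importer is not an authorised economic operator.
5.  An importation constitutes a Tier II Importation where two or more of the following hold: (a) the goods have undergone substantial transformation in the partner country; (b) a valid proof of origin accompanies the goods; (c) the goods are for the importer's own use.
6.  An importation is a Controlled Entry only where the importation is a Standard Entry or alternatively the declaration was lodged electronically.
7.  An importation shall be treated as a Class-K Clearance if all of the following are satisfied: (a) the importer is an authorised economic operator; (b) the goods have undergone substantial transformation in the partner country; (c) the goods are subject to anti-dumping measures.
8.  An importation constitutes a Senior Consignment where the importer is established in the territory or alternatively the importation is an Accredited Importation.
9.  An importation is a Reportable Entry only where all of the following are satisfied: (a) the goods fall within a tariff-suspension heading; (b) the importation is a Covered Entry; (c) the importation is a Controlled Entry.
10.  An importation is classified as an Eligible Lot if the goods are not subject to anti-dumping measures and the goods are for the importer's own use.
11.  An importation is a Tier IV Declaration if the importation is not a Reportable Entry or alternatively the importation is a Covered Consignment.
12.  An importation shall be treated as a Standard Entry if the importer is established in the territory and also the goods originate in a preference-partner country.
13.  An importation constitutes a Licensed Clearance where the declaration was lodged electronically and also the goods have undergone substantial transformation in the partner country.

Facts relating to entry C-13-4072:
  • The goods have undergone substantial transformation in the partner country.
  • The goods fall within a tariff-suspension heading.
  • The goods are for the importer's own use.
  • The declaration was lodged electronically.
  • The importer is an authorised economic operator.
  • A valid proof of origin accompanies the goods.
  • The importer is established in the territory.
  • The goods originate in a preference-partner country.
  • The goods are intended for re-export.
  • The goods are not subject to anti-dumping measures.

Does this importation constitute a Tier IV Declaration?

No

paragraph 10 — Eligible Lot: [the goods are not subject to anti-dumping measures? yes] AND [the goods are for the importer's own use? yes] → satisfied.
paragraph 7 — Class-K Clearance: [the importer is an authorised economic operator? yes] AND [the goods have undergone substantial transformation in the partner country? yes] AND [the goods are subject to anti-dumping measures? no] → not satisfied.
paragraph 2 — Class-C Declaration: [not an Eligible Lot (paragraph 10)? no] OR [the goods are intended for re-export? yes] OR [not a Class-K Clearance (paragraph 7)? yes] → satisfied.
paragraph 5 — Tier II Importation: the goods have undergone substantial transformation in the partner country? yes; a valid proof of origin accompanies the goods? yes; the goods are for the importer's own use? yes — 3 of 3 hold (need ≥2) → satisfied.
paragraph 3 — Covered Entry: [Class-C Declaration (paragraph 2)? yes] OR [Tier II Importation (paragraph 5)? yes] → satisfied.
paragraph 12 — Standard Entry: [the importer is established in the territory? yes] AND [the goods originate in a preference-partner country? yes] → satisfied.
paragraph 6 — Controlled Entry: [Standard Entry (paragraph 12)? yes] OR [the declaration was lodged electronically? yes] → satisfied.
paragraph 9 — Reportable Entry: [the goods fall within a tariff-suspension heading? yes] AND [Covered Entry (paragraph 3)? yes] AND [Controlled Entry (paragraph 6)? yes] → satisfied.
paragraph 4 — Accredited Importation: [the goods fall within a tariff-suspension heading? yes] OR [the importer is not an authorised economic operator? no] → satisfied.
paragraph 8 — Senior Consignment: [the importer is established in the territory? yes] OR [Accredited Importation (paragraph 4)? yes] → satisfied.
paragraph 1 — Covered Consignment: [the goods are subject to anti-dumping measures? no] OR [not a Senior Consignment (paragraph 8)? no] → not satisfied.
paragraph 11 — Tier IV Declaration: [not a Reportable Entry (paragraph 9)? no] OR [Covered Consignment (paragraph 1)? no] → not satisfied.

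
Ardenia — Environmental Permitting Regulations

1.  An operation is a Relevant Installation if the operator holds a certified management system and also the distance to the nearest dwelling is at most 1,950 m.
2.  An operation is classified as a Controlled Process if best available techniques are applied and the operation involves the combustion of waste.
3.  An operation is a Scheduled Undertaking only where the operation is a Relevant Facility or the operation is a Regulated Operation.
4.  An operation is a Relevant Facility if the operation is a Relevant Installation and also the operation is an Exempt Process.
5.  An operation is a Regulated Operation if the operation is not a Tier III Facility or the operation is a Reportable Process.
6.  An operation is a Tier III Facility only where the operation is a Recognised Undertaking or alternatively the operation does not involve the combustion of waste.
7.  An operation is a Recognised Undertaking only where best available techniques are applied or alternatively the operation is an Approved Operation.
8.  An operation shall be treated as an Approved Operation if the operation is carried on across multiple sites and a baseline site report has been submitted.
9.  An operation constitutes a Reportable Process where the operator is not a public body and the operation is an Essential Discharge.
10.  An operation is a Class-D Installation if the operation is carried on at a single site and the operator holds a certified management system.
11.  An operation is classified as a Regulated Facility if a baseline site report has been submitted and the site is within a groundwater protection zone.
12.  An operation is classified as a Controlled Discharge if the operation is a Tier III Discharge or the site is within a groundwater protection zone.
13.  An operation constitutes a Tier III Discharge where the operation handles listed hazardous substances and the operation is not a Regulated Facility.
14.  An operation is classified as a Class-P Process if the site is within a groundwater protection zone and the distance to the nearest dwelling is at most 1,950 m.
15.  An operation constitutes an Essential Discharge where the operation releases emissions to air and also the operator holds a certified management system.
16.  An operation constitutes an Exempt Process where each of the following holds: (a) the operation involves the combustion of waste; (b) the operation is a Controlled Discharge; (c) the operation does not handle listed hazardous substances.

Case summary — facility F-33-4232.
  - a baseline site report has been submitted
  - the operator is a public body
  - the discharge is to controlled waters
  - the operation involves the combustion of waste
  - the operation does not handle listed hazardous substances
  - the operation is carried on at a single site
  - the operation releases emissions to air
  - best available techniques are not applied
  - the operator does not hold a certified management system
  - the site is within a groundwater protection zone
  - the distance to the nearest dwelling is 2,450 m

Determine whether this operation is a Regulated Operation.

paragraph 8 — Approved Operation: [the operation is carried on across multiple sites? no] AND [a baseline site report has been submitted? yes] → not satisfied.
paragraph 7 — Recognised Undertaking: [best available techniques are applied? no] OR [Approved Operation (paragraph 8)? no] → not satisfied.
paragraph 6 — Tier III Facility: [Recognised Undertaking (paragraph 7)? no] OR [the operation does not involve the combustion of waste? no] → not satisfied.
paragraph 15 — Essential Discharge: [the operation releases emissions to air? yes] AND [the operator holds a certified management system? no] → not satisfied.
paragraph 9 — Reportable Process: [the operator is not a public body? no] AND [Essential Discharge (paragraph 15)? no] → not satisfied.
paragraph 5 — Regulated Operation: [not a Tier III Facility (paragraph 6)? yes] OR [Reportable Process (paragraph 9)? no] → satisfied.

Yes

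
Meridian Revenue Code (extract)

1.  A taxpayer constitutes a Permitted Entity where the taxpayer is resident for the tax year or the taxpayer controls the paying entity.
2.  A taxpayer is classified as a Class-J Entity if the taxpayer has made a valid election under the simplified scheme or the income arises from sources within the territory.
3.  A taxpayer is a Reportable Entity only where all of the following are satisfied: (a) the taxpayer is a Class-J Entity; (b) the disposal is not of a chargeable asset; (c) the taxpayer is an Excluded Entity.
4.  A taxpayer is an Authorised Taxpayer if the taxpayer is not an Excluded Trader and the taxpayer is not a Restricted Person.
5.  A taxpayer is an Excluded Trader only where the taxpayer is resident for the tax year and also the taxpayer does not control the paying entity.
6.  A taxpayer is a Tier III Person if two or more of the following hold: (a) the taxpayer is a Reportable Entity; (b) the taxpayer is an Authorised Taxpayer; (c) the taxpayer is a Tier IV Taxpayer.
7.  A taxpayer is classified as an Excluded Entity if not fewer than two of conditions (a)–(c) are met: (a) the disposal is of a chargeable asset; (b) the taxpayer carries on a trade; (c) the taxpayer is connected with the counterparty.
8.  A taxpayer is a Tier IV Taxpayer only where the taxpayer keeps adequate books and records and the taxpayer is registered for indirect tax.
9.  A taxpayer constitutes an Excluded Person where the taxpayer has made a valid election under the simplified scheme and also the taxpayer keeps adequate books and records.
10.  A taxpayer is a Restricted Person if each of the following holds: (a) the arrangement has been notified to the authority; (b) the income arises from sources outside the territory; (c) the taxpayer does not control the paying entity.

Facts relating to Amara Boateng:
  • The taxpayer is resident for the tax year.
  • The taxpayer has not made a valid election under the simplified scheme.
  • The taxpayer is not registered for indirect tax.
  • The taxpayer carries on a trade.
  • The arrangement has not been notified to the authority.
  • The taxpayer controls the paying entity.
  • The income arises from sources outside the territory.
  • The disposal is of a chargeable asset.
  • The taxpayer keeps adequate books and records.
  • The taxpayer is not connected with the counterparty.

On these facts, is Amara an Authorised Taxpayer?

Under paragraph 5: the taxpayer is resident for the tax year? yes; and the taxpayer does not control the paying entity? no. So the taxpayer is not an Excluded Trader.
Under paragraph 10: the arrangement has been notified to the authority? no; and the income arises from sources outside the territory? yes; and the taxpayer does not control the paying entity? no. So the taxpayer is not a Restricted Person.
Under paragraph 4: not an Excluded Trader (paragraph 5)? yes; and not a Restricted Person (paragraph 10)? yes. So the taxpayer is an Authorised Taxpayer.

Yes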